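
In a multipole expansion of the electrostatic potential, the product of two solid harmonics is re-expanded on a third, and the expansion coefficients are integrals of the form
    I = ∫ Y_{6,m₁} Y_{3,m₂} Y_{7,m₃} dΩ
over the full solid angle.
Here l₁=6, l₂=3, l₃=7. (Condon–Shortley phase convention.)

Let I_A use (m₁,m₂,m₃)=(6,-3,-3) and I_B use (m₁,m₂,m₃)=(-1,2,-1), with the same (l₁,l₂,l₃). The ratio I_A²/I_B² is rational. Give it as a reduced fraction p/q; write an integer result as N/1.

99/2401

l's match ⇒ only the (l;m) 3-j factors differ between A and B.
A: triangle coeff Δ(6,3,7) = 1/2042040; Σ_t [0,0]: t=0:+1/174182400 = 1/174182400; (3j)²=3/6188 [(6 3 7; 6 -3 -3)], sign=+1
B: triangle coeff Δ(6,3,7) = 1/2042040; Σ_t [1,2]: t=1:−1/414720 t=2:+1/172800 = 7/2073600; (3j)²=343/29172 [(6 3 7; -1 2 -1)], sign=+1
I_A²/I_B² = (3/6188)/(343/29172) = 99/2401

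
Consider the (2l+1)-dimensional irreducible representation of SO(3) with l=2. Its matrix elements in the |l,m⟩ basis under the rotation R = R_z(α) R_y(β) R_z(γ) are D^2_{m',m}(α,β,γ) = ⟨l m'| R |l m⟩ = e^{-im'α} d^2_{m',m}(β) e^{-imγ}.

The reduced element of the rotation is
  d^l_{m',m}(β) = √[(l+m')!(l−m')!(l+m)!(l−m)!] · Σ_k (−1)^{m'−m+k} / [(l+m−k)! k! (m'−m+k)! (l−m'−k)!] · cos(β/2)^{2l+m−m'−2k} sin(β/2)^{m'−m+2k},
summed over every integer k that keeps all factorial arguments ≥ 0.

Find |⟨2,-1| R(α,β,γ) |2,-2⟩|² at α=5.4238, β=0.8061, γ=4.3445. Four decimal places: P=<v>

P=0.3728

D^2_{-1,-2}(5.4238,0.8061,4.3445) = e^{-i·-1·5.4238}·d^2_{-1,-2}(0.8061)·e^{-i·-2·4.3445}. Compute d first:
With c≡cos(β/2)=0.919869 and s≡sin(β/2)=0.392226, N=[1·6·1·24]^{1/2}=12.000000
The bounds max(0,m−m')=0 and min(l+m,l−m')=0 give 1 term
  k=0: (−1)^1·12.0000/(6)·0.9199^3·0.3922^1 = -0.610582
d^2_{-1,-2}(0.8061) = -0.610582
|D^2_{-1,-2}|² = |d^2_{-1,-2}(β)|² = (-0.610582)² = 0.372810 (the z-rotation phases have unit modulus)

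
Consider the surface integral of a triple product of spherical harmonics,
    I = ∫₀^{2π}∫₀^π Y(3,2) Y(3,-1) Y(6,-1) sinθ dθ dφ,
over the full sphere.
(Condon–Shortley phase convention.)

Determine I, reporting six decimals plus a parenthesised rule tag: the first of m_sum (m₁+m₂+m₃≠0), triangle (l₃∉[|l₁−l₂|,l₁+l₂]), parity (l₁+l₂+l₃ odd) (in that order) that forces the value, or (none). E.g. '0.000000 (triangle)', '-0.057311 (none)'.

Rules hold: Σm=0, L=12 even, 0≤6≤6.
N = 7·7·13 = 637
Δ = 0!·6!·6!/13! = 1/12012
Racah Σ t=0..0: t=0:+1/1296 = 1/1296
⇒ 3j(3 3 6; 0 0 0)² = 100/3003, sgn +1
Racah Σ t=0..0: t=0:+1/5760 = 1/5760
⇒ 3j(3 3 6; 2 -1 -1)² = 5/572, sgn -1
4πI² = N·(3j₀)²·(3jₘ)² = 875/4719
I = -1·√(0.185421/4π) = -0.12147142
No selection rule forces the value: the integral is nonzero (none).

-0.121471 (none)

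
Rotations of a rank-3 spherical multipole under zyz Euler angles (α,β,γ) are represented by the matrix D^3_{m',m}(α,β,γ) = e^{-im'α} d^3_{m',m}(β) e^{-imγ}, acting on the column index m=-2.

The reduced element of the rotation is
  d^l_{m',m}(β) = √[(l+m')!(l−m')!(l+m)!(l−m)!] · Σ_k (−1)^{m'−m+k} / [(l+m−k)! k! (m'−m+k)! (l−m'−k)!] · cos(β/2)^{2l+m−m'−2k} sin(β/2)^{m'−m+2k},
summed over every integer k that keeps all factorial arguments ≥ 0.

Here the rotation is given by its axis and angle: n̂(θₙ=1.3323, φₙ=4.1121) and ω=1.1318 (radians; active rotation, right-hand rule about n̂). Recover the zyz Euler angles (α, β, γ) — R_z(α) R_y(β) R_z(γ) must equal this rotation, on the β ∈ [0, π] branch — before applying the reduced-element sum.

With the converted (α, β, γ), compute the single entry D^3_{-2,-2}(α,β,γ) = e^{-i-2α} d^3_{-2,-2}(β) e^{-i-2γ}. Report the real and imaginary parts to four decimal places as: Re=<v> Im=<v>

Re=-0.2762 Im=-0.1873

Axis–angle → zyz. n̂ = (sinθₙcosφₙ, sinθₙsinφₙ, cosθₙ) = (-0.548892, -0.801815, +0.236242), ω = 1.1318.
R = I cosω + sinω [n̂]ₓ + (1−cosω) n̂n̂ᵀ gives
  R = [+0.598259, +0.039208, -0.800343; +0.466890, +0.794683, +0.387933; +0.651229, -0.605757, +0.457120]
β = atan2(√(R₁₃²+R₂₃²), R₃₃) = 1.096042; α = atan2(R₂₃, R₁₃) mod 2π = 2.690253; γ = atan2(R₃₂, −R₃₁) mod 2π = 3.890831
First d^3_{-2,-2}(β=1.0960), then the phase factors e^{-i(-2)α} and e^{-i(-2)γ}:
c=cos(1.096042/2)=0.853557, s=sin(1.096042/2)=0.520999; N=√[1·120·1·120]=120.000000
The bounds max(0,m−m')=0 and min(l+m,l−m')=1 give 2 terms
  k=0: (−1)^0·120.0000/(120)·0.8536^6·0.5210^0 = +0.386720
  k=1: (−1)^1·120.0000/(24)·0.8536^4·0.5210^2 = -0.720401
d^3_{-2,-2}(1.0960) = +0.386720 -0.720401 = -0.333682
D = (+0.619509-0.784990i)·(-0.333682)·(+0.072257+0.997386i) = -0.276189-0.187252i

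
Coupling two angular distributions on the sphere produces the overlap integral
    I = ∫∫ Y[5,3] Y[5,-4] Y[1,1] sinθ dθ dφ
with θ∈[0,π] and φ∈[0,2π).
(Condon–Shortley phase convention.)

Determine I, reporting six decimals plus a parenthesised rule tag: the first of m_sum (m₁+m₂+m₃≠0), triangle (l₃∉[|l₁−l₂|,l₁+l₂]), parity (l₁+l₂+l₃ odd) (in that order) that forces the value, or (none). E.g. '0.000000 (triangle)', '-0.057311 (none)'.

0.000000 (parity)

L=11 odd ⇒ parity kills the (l;000) factor ⇒ I = 0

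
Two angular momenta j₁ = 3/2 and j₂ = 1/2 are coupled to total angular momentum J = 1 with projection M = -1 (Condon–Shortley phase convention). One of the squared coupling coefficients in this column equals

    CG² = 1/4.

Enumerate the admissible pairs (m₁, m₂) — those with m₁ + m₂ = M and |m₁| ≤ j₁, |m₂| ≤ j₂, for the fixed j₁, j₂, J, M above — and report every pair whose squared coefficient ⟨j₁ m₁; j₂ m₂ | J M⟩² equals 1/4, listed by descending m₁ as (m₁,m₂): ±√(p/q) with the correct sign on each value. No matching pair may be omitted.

Admissible pairs with m₁+m₂ = M = -1: (-3/2,1/2), (-1/2,-1/2)
  (m₁,m₂)=(-1/2,-1/2): CG² = 1/4, CG = +√(1/4)   ← matches the target
  (m₁,m₂)=(-3/2,1/2): CG² = 3/4, CG = −√(3/4)
Pairs with CG² = 1/4: (-1/2,-1/2): +√(1/4)

(-1/2,-1/2): +√(1/4)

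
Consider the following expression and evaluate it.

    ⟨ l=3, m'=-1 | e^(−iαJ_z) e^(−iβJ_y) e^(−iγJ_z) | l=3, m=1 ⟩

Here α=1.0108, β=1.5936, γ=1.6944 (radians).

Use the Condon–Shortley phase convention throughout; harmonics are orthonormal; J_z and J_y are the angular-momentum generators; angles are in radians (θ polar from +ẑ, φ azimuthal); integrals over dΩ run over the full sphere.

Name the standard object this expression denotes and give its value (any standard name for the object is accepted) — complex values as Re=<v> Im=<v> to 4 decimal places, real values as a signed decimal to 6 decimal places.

Wigner D-matrix element, Re=-0.1210 Im=0.0985

This is a Wigner D-matrix element — the rotation-matrix element ⟨l m'| R(α,β,γ) |l m⟩ in the angular-momentum basis.
Split into d^3_{-1,1}(β=1.5936) × two z-phases.
c=cos(1.593600/2)=0.698999, s=sin(1.593600/2)=0.715123; N=√[2·24·24·2]=48.000000
Admissible k: 2..4 (factorial args all ≥0)
  k=2: (−1)^0·48.0000/(8)·0.6990^4·0.7151^2 = +0.732518
  k=3: (−1)^1·48.0000/(6)·0.6990^2·0.7151^4 = -1.022270
  k=4: (−1)^2·48.0000/(48)·0.6990^0·0.7151^6 = +0.133747
d^3_{-1,1}(1.5936) = +0.732518 -1.022270 +0.133747 = -0.156005
Attach z-rotation phases: D = e^{-i(-1)(1.0108)}·(-0.156005)·e^{-i(1)(1.6944)} = -0.120951+0.098531i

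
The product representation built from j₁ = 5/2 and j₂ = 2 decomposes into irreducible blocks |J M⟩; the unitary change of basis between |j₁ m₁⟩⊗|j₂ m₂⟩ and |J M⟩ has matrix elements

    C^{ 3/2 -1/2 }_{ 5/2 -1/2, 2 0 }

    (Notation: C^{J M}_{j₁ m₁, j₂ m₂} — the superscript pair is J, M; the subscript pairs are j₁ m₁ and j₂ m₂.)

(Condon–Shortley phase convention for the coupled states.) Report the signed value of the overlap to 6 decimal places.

j₁+j₂−J=3  J+j₁−j₂=2  J−j₁+j₂=1  j₁+j₂+J+1=7
(j₁±m₁, j₂±m₂, J±M) = (2,3,2,2,1,2)
P² = 32/35
sum k=1..2:
  [1] −1/4 = -1/4
  [2] +1/2 = 1/2
S = 1/4
C² = P²·S² = 2/35 ; C = +0.239046

+0.239046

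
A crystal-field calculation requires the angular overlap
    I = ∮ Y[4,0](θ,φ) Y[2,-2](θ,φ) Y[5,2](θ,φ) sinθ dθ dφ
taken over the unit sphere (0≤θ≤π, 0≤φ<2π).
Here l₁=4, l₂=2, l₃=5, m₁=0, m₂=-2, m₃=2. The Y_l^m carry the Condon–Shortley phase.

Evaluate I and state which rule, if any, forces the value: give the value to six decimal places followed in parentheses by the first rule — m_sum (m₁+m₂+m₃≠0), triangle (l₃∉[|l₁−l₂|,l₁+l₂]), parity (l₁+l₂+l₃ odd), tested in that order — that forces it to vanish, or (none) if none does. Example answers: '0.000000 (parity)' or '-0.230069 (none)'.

0.000000 (parity)

Σlᵢ=11 odd — θ-integrand is odd under cosθ→−cosθ; I=0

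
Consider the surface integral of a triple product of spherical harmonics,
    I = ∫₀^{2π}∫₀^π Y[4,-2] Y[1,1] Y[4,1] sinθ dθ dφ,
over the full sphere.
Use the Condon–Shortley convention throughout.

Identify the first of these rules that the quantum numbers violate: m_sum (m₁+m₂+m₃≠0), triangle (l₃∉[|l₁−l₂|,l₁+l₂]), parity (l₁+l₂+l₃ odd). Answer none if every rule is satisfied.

parity

Σmᵢ = 0  ✓
l₃∈[|l₁−l₂|,l₁+l₂]=[3,5], have l₃=4  ✓
Σlᵢ = 9 ⇒ odd  ✗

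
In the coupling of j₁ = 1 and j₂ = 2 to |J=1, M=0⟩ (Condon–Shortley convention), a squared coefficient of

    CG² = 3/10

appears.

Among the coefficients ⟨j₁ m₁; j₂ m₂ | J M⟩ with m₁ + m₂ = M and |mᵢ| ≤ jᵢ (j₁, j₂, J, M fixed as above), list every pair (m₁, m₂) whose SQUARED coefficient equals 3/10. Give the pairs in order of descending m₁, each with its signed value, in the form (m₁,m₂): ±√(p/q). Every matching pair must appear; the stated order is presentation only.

(1,-1): +√(3/10); (-1,1): +√(3/10)

Admissible pairs with m₁+m₂ = M = 0: (-1,1), (0,0), (1,-1)
  (m₁,m₂)=(1,-1): CG² = 3/10, CG = +√(3/10)   ← matches the target
  (m₁,m₂)=(0,0): CG² = 2/5, CG = −√(2/5)
  (m₁,m₂)=(-1,1): CG² = 3/10, CG = +√(3/10)   ← matches the target
Pairs with CG² = 3/10: (1,-1): +√(3/10); (-1,1): +√(3/10)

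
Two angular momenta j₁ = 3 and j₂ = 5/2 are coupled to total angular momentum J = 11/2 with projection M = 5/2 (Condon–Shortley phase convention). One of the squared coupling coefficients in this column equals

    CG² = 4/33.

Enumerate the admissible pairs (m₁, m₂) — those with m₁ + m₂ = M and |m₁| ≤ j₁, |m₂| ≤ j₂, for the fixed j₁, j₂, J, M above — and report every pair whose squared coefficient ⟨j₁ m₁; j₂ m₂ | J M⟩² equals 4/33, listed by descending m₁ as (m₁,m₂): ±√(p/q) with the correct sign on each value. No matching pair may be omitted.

Admissible pairs with m₁+m₂ = M = 5/2: (0,5/2), (1,3/2), (2,1/2), (3,-1/2)
  (m₁,m₂)=(3,-1/2): CG² = 2/33, CG = +√(2/33)
  (m₁,m₂)=(2,1/2): CG² = 4/11, CG = +√(4/11)
  (m₁,m₂)=(1,3/2): CG² = 5/11, CG = +√(5/11)
  (m₁,m₂)=(0,5/2): CG² = 4/33, CG = +√(4/33)   ← matches the target
Pairs with CG² = 4/33: (0,5/2): +√(4/33)

(0,5/2): +√(4/33)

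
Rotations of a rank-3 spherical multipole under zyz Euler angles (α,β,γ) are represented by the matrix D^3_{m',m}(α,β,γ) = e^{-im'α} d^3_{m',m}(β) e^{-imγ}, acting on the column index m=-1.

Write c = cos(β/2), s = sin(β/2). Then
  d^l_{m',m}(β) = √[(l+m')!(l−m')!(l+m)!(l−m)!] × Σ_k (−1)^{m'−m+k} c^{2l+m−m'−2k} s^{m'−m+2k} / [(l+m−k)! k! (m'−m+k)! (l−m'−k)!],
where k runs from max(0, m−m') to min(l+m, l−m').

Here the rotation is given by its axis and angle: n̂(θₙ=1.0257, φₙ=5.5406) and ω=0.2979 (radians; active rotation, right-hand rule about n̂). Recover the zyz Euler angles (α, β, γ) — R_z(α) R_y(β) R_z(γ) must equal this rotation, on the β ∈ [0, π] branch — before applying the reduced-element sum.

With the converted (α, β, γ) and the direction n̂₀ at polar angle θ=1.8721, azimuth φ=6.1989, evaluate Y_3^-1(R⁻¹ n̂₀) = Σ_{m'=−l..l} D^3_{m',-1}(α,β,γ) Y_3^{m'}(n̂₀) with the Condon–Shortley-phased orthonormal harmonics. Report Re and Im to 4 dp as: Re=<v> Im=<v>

Axis–angle → zyz. n̂ = (sinθₙcosφₙ, sinθₙsinφₙ, cosθₙ) = (+0.629955, -0.578199, +0.518500), ω = 0.2979.
R = I cosω + sinω [n̂]ₓ + (1−cosω) n̂n̂ᵀ gives
  R = [+0.973434, -0.168230, -0.155323; +0.136144, +0.970680, -0.198105; +0.184096, +0.171696, +0.967796]
β = atan2(√(R₁₃²+R₂₃²), R₃₃) = 0.254473; α = atan2(R₂₃, R₁₃) mod 2π = 4.047454; γ = atan2(R₃₂, −R₃₁) mod 2π = 2.391032
Need the full column D^3_{m',-1} for m'=−3..3 at α=4.0475, β=0.2545, γ=2.3910.
cos(β/2)=0.991916, sin(β/2)=0.126893
d^3_{-3,-1}: single k=2 term ⇒ +0.060370;  D = -0.023299+0.055693i
d^3_{-2,-1}: k∈[1..2] ⇒ +0.385313 -0.012612 = +0.372702;  D = -0.181825-0.325340i
d^3_{-1,-1}: k∈[0..2] ⇒ +0.952468 -0.124700 +0.001531 = +0.829298;  D = +0.819317+0.128274i
d^3_{0,-1}: k∈[0..2] ⇒ -0.422090 +0.020723 -0.000113 = -0.401480;  D = +0.293605-0.273829i
d^3_{1,-1}: k∈[0..2] ⇒ +0.093525 -0.002041 +0.000004 = +0.091489;  D = -0.007824-0.091154i
d^3_{2,-1}: k∈[0..1] ⇒ -0.012612 +0.000103 = -0.012508;  D = -0.010468-0.006848i
d^3_{3,-1}: single k=0 term ⇒ +0.000988;  D = -0.000936+0.000317i
Y_3^{m'}(θ=1.8721,φ=6.1989) and Σ D·Y over m':
  (-0.0233+0.0557i)·(+0.3518+0.0909i)  (-0.1818-0.3253i)·(-0.2727-0.0464i)  (+0.8193+0.1283i)·(-0.1721-0.0145i)  (+0.2936-0.2738i)·(+0.2835+0.0000i)  (-0.0078-0.0912i)·(+0.1721-0.0145i)  (-0.0105-0.0068i)·(-0.2727+0.0464i)  (-0.0009+0.0003i)·(-0.3518+0.0909i)
Y_3^-1(R⁻¹ n̂) = -0.033896-0.011384i

Re=-0.0339 Im=-0.0114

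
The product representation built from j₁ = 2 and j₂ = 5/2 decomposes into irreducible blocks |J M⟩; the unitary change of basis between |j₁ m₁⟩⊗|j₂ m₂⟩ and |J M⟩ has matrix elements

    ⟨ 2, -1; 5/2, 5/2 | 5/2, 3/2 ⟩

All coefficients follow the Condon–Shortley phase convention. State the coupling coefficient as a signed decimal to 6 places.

+√(3/7) = +0.654654

j₁+j₂−J=2  J+j₁−j₂=2  J−j₁+j₂=3  j₁+j₂+J+1=8
(j₁±m₁, j₂±m₂, J±M) = (1,3,5,0,4,1)
P² = 432/7
sum k=2..2:
  [2] +1/12 = 1/12
S = 1/12
C² = P²·S² = 3/7 ; C = +0.654654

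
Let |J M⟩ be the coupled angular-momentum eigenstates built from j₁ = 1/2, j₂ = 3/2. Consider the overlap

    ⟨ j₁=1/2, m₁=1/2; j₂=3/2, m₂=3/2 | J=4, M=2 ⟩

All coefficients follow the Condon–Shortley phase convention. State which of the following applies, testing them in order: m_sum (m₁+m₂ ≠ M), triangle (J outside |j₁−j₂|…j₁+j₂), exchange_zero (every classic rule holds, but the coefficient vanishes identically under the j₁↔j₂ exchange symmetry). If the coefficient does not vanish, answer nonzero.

m-sum: m₁+m₂ = 1/2+3/2 = 2, M = 2  ✓
triangle: need |j₁−j₂| ≤ J ≤ j₁+j₂, i.e. J ∈ [1, 2]; J = 4 is outside ✗ ⇒ coefficient is 0

triangle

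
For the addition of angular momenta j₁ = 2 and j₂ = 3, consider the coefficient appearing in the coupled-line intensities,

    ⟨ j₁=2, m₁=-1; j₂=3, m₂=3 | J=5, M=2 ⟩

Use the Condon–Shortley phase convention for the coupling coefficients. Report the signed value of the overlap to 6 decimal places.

+0.182574  (= +√(1/30))

triangle: 0!·4!·6!/11! = 17280/39916800
(j±m)!: 1!·3!·6!·0!·7!·3! = 130636800
prefactor² = (2J+1)·Δ·N² = 622080
  k=0: +1/(0!·0!·3!·6!·1!·0!) = 1/4320
Σ = 1/4320  ⇒  CG² = 622080·(1/4320)² = 1/30
CG = +√(1/30) = +0.182574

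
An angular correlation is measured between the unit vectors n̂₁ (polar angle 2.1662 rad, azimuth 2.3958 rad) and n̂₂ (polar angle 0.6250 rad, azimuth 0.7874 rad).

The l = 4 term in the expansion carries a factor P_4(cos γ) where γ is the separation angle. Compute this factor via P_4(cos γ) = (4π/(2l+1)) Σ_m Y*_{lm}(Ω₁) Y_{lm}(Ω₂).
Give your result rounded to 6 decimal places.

-0.245053

Term-by-term m-sum for l=4 (normalisation 4π/9 = 1.396263):
  m=-4: (-0.20532 - 0.03280j) × (-0.05186 + 0.00042j) = 0.01066 + 0.00162j  (running Σ = 0.01066 + 0.00162j)
  m=-3: (-0.24632 - 0.31310j) × (-0.14463 - 0.14290j) = -0.00912 + 0.08048j  (running Σ = 0.00154 + 0.08210j)
  m=-2: (0.02181 - 0.27471j) × (-0.00165 - 0.41269j) = -0.11341 - 0.00855j  (running Σ = -0.11186 + 0.07355j)
  m=-1: (-0.12879 + 0.11898j) × (0.25403 - 0.25505j) = -0.00237 + 0.06307j  (running Σ = -0.11424 + 0.13663j)
  m=0: (-0.31455 + 0.00000j) × (-0.16838 + 0.00000j) = 0.05296 + 0.00000j  (running Σ = -0.06127 + 0.13663j)
  m=1: (0.12879 + 0.11898j) × (-0.25403 - 0.25505j) = -0.00237 - 0.06307j  (running Σ = -0.06364 + 0.07355j)
  m=2: (0.02181 + 0.27471j) × (-0.00165 + 0.41269j) = -0.11341 + 0.00855j  (running Σ = -0.17705 + 0.08210j)
  m=3: (0.24632 - 0.31310j) × (0.14463 - 0.14290j) = -0.00912 - 0.08048j  (running Σ = -0.18617 + 0.00162j)
  m=4: (-0.20532 + 0.03280j) × (-0.05186 - 0.00042j) = 0.01066 - 0.00162j  (running Σ = -0.17551 + 0.00000j)
Total Σ_m = -0.17551 + 0.00000j. Multiply by 1.396263: -0.24505 + 0.00000j. P_4(cos γ) = -0.245053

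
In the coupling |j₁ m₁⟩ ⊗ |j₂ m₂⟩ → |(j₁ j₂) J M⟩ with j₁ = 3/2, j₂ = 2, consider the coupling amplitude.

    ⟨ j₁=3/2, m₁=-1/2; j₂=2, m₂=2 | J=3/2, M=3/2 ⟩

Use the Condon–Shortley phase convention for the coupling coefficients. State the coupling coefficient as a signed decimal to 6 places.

j₁+j₂−J=2  J+j₁−j₂=1  J−j₁+j₂=2  j₁+j₂+J+1=6
(j₁±m₁, j₂±m₂, J±M) = (1,2,4,0,3,0)
P² = 32/5
sum k=2..2:
  [2] +1/4 = 1/4
S = 1/4
C² = P²·S² = 2/5 ; C = +0.632456

+√(2/5) = +0.632456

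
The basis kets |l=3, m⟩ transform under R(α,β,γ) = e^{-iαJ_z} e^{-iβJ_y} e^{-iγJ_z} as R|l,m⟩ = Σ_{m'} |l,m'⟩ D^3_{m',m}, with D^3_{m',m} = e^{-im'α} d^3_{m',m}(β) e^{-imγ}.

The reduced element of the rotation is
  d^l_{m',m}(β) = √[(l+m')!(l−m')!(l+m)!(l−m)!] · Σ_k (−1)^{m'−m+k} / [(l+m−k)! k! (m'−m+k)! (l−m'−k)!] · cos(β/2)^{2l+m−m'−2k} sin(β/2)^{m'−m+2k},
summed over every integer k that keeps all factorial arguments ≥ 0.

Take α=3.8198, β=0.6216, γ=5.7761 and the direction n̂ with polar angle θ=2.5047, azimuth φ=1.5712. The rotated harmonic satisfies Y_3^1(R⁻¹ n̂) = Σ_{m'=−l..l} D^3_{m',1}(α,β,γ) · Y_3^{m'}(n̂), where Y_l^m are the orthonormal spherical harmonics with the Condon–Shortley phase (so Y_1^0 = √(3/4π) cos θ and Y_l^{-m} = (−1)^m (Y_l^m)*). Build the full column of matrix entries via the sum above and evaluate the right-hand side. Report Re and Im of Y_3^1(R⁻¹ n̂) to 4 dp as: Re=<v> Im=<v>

Re=-0.3330 Im=0.2930

Need the full column D^3_{m',1} for m'=−3..3 at α=3.8198, β=0.6216, γ=5.7761.
cos(β/2)=0.952089, sin(β/2)=0.305820
d^3_{-3,1}: single k=4 term ⇒ +0.030709;  D = +0.025347-0.017337i
d^3_{-2,1}: k∈[3..4] ⇒ +0.156121 -0.008054 = +0.148067;  D = -0.042724+0.141770i
d^3_{-1,1}: k∈[2..4] ⇒ +0.461100 -0.063432 +0.000818 = +0.398485;  D = -0.149841-0.369240i
d^3_{0,1}: k∈[1..3] ⇒ +0.828792 -0.256534 +0.008823 = +0.581081;  D = +0.507960+0.282191i
d^3_{1,1}: k∈[0..2] ⇒ +0.744845 -0.614799 +0.047574 = +0.177620;  D = -0.175026+0.030247i
d^3_{2,1}: k∈[0..1] ⇒ -0.756580 +0.156121 = -0.600458;  D = -0.396595+0.450847i
d^3_{3,1}: single k=0 term ⇒ +0.297639;  D = -0.012872+0.297360i
Y_3^{m'}(θ=2.5047,φ=1.5712) and Σ D·Y over m':
  (+0.0253-0.0173i)·(+0.0001+0.0878i)  (-0.0427+0.1418i)·(+0.2906-0.0002i)  (-0.1498-0.3692i)·(-0.0002-0.4289i)  (+0.5080+0.2822i)·(-0.0695+0.0000i)  (-0.1750+0.0302i)·(+0.0002-0.4289i)  (-0.3966+0.4508i)·(+0.2906+0.0002i)  (-0.0129+0.2974i)·(-0.0001+0.0878i)
Y_3^1(R⁻¹ n̂) = -0.333007+0.292978i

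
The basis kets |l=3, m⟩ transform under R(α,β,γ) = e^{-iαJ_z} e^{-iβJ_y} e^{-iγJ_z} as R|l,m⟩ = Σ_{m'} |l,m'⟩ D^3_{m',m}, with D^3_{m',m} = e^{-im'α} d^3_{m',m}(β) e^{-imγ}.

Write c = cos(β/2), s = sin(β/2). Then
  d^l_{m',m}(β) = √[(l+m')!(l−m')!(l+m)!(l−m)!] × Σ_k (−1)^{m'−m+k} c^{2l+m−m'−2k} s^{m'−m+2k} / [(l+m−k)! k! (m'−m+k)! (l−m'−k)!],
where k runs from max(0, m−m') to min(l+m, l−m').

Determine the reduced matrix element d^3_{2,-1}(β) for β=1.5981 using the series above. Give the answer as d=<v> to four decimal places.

d=-0.3727

d^3_{2,-1}(β=1.5981) via the finite sum:
c=cos(1.598100/2)=0.697388, s=sin(1.598100/2)=0.716694; N=√[120·1·2·24]=75.894664
The bounds max(0,m−m')=0 and min(l+m,l−m')=1 give 2 terms
  k=0: (−1)^3·75.8947/(12)·0.6974^3·0.7167^3 = -0.789686
  k=1: (−1)^4·75.8947/(24)·0.6974^1·0.7167^5 = +0.417007
d^3_{2,-1}(1.5981) = -0.789686 +0.417007 = -0.372679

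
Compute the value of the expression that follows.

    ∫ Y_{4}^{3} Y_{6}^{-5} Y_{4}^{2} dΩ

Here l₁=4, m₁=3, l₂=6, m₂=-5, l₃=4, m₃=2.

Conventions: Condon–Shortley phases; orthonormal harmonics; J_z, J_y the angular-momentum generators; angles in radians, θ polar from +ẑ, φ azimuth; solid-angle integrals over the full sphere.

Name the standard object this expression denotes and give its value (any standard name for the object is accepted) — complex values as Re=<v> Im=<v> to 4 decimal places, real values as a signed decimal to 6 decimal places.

This is a Gaunt coefficient — the integral of a triple product of spherical harmonics over the sphere.
Checks pass: Σm=0; 14 even; l₃=4∈[2,10].
(2·4+1)(2·6+1)(2·4+1) = 1053
Δ: 6! 2! 6! / 15! → 1/1261260
sum: t=2:+1/4608 t=3:−1/1296 t=4:+1/4608 = -7/20736
3j²(4 6 4; 0 0 0) = Δ·Π!·Σ² = 20/1287  (sign -1)
sum: t=0:+1/86400 t=1:−1/172800 = 1/172800
3j²(4 6 4; 3 -5 2) = Δ·Π!·Σ² = 1/130  (sign +1)
combine: 4πI² = 1053·20/1287·1/130 = 18/143
take √, sign -1: I = -0.10008369

Gaunt coefficient, -0.100084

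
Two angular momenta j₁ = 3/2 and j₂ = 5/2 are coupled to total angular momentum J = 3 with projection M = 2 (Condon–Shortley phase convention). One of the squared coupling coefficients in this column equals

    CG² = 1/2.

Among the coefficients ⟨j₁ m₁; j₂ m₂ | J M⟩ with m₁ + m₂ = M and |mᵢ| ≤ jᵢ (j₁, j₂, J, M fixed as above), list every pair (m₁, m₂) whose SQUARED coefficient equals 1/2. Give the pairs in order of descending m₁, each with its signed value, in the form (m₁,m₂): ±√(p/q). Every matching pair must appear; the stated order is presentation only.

Admissible pairs with m₁+m₂ = M = 2: (-1/2,5/2), (1/2,3/2), (3/2,1/2)
  (m₁,m₂)=(3/2,1/2): CG² = 1/2, CG = +√(1/2)   ← matches the target
  (m₁,m₂)=(1/2,3/2): CG² = 1/12, CG = −√(1/12)
  (m₁,m₂)=(-1/2,5/2): CG² = 5/12, CG = −√(5/12)
Pairs with CG² = 1/2: (3/2,1/2): +√(1/2)

(3/2,1/2): +√(1/2)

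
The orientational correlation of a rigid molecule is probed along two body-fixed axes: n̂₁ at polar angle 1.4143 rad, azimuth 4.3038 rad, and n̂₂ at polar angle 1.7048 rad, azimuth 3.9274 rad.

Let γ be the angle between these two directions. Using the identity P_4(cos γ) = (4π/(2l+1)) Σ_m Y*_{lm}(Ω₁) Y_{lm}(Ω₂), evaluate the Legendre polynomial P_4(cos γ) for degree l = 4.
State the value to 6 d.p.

0.147167

Term-by-term m-sum for l=4 (normalisation 4π/9 = 1.396263):
  m=-4: (-0.026759, -0.420443) × (-0.426875, 0.000699) = (0.011717, 0.179458)  (running Σ = (0.011717, 0.179458))
  m=-3: (0.176938, 0.063592) × (-0.115237, -0.114954) = (-0.013079, -0.027668)  (running Σ = (-0.001363, 0.151790))
  m=-2: (0.185369, -0.197542) × (0.000235, 0.287500) = (0.056837, 0.053247)  (running Σ = (0.055474, 0.205037))
  m=-1: (0.081893, 0.189149) × (-0.127291, 0.127396) = (-0.034521, -0.013644)  (running Σ = (0.020953, 0.191393))
  m=0: (0.242450, -0.000000) × (0.261889, 0.000000) = (0.063495, 0.000000)  (running Σ = (0.084448, 0.191393))
  m=1: (-0.081893, 0.189149) × (0.127291, 0.127396) = (-0.034521, 0.013644)  (running Σ = (0.049927, 0.205037))
  m=2: (0.185369, 0.197542) × (0.000235, -0.287500) = (0.056837, -0.053247)  (running Σ = (0.106764, 0.151790))
  m=3: (-0.176938, 0.063592) × (0.115237, -0.114954) = (-0.013079, 0.027668)  (running Σ = (0.093684, 0.179458))
  m=4: (-0.026759, 0.420443) × (-0.426875, -0.000699) = (0.011717, -0.179458)  (running Σ = (0.105401, 0.000000))
Accumulated sum (0.105401, 0.000000); after 4π/(2l+1) scaling, (0.147167, 0.000000) ⇒ P_4 = 0.147167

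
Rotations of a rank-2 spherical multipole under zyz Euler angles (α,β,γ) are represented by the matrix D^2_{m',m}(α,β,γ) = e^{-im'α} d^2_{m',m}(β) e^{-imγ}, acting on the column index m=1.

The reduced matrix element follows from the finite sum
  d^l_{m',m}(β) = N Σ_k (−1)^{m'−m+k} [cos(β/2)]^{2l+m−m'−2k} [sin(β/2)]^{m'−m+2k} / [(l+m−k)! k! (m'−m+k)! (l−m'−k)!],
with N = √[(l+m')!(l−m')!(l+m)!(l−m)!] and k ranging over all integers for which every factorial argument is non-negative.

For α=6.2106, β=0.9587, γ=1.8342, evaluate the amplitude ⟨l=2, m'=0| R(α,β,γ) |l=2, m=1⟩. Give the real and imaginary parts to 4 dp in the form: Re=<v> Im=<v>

First d^2_{0,1}(β=0.9587), then the phase factors e^{-i(0)α} and e^{-i(1)γ}:
With c≡cos(β/2)=0.887295 and s≡sin(β/2)=0.461203, N=[2·2·6·1]^{1/2}=4.898979
k∈{1,2} keeps every argument non-negative
  k=1: (−1)^0·4.8990/(2)·0.8873^3·0.4612^1 = +0.789171
  k=2: (−1)^1·4.8990/(2)·0.8873^1·0.4612^3 = -0.213215
d^2_{0,1}(0.9587) = +0.789171 -0.213215 = +0.575956
Attach z-rotation phases: D = e^{-i(0)(6.2106)}·(+0.575956)·e^{-i(1)(1.8342)} = -0.149961-0.556091i

Re=-0.1500 Im=-0.5561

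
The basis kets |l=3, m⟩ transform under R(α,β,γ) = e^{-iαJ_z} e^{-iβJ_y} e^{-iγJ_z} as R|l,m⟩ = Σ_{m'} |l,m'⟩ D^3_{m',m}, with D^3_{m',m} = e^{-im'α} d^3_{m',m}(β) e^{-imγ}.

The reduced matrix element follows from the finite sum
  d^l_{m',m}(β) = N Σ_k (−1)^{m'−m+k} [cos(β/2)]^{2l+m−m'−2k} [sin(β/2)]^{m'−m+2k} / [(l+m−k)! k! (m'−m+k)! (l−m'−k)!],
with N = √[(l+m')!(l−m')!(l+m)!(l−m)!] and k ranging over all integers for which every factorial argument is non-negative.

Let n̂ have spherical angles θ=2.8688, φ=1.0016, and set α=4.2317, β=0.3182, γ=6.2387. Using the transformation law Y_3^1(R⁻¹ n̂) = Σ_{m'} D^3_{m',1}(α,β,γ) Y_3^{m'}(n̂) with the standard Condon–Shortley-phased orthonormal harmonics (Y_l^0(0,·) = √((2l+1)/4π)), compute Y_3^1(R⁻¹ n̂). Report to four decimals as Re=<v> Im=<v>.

Re=-0.0583 Im=-0.0333

Need the full column D^3_{m',1} for m'=−3..3 at α=4.2317, β=0.3182, γ=6.2387.
cos(β/2)=0.987370, sin(β/2)=0.158430
d^3_{-3,1}: single k=4 term ⇒ +0.002379;  D = +0.002343+0.000410i
d^3_{-2,1}: k∈[3..4] ⇒ +0.024209 -0.000312 = +0.023897;  D = -0.014537+0.018968i
d^3_{-1,1}: k∈[2..4] ⇒ +0.143134 -0.004914 +0.000016 = +0.138237;  D = -0.058405-0.125293i
d^3_{0,1}: k∈[1..3] ⇒ +0.515024 -0.039780 +0.000341 = +0.475585;  D = +0.475115+0.021150i
d^3_{1,1}: k∈[0..2] ⇒ +0.926574 -0.190846 +0.003685 = +0.739414;  D = -0.370715+0.639768i
d^3_{2,1}: k∈[0..1] ⇒ -0.470150 +0.024209 = -0.445941;  D = +0.238739+0.376653i
d^3_{3,1}: single k=0 term ⇒ +0.092393;  D = +0.092065-0.007774i
Y_3^{m'}(θ=2.8688,φ=1.0016) and Σ D·Y over m':
  (+0.0023+0.0004i)·(-0.0081-0.0011i)  (-0.0145+0.0190i)·(+0.0299+0.0649i)  (-0.0584-0.1253i)·(+0.1707-0.2668i)  (+0.4751+0.0211i)·(-0.5883+0.0000i)  (-0.3707+0.6398i)·(-0.1707-0.2668i)  (+0.2387+0.3767i)·(+0.0299-0.0649i)  (+0.0921-0.0078i)·(+0.0081-0.0011i)
Y_3^1(R⁻¹ n̂) = -0.058346-0.033309i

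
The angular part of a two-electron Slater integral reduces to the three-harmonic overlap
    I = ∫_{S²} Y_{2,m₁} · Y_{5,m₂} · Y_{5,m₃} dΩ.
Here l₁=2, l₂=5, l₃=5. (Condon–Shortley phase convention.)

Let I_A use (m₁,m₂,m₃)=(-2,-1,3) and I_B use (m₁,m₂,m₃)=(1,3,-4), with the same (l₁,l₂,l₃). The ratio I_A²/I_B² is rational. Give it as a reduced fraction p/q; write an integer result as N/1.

Same 2,5,5: normalisation and zero-m 3j drop out of the ratio.
A: Δ: 2! 2! 8! / 13! → 1/38610; sum: t=2:+1/5760 = 1/5760; 3j²(2 5 5; -2 -1 3) = Δ·Π!·Σ² = 56/2145  (sign +1)
B: Δ: 2! 2! 8! / 13! → 1/38610; sum: t=0:+1/80640 t=1:−1/10080 = -1/11520; 3j²(2 5 5; 1 3 -4) = Δ·Π!·Σ² = 49/1430  (sign +1)
I_A²/I_B² = (56/2145)/(49/1430) = 16/21

16/21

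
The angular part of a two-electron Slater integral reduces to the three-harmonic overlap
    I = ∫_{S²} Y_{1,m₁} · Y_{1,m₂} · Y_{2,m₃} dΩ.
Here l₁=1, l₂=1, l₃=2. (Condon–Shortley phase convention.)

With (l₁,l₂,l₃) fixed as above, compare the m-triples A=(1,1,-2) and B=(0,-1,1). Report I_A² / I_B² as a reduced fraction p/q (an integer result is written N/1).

2/1

Shared (l₁,l₂,l₃)=(1,1,2): N and (l;000)² cancel in I_A²/I_B².
A: Δ = 0!·2!·2!/5! = 1/30; Racah Σ t=0..0: t=0:+1/4 = 1/4; ⇒ 3j(1 1 2; 1 1 -2)² = 1/5, sgn +1
B: Δ = 0!·2!·2!/5! = 1/30; Racah Σ t=0..0: t=0:+1/2 = 1/2; ⇒ 3j(1 1 2; 0 -1 1)² = 1/10, sgn -1
I_A²/I_B² = (1/5)/(1/10) = 2/1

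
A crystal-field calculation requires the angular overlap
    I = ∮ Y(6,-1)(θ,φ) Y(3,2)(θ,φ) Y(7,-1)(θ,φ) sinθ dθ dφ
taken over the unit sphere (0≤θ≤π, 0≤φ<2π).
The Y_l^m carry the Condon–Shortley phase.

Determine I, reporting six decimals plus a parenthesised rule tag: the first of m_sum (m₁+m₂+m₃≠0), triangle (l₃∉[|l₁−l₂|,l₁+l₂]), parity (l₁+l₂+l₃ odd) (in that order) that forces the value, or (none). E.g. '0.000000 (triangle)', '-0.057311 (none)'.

Checks pass: Σm=0; 16 even; l₃=7∈[3,9].
(2·6+1)(2·3+1)(2·7+1) = 1365
Δ: 2! 10! 4! / 17! → 1/2042040
sum: t=0:+1/207360 t=1:−1/57600 t=2:+1/207360 = -1/129600
3j²(6 3 7; 0 0 0) = Δ·Π!·Σ² = 168/12155  (sign +1)
sum: t=1:−1/414720 t=2:+1/172800 = 7/2073600
3j²(6 3 7; -1 2 -1) = Δ·Π!·Σ² = 343/29172  (sign +1)
combine: 4πI² = 1365·168/12155·343/29172 = 100842/454597
take √, sign +1: I = 0.13286253
No selection rule forces the value: the integral is nonzero (none).

0.132863 (none)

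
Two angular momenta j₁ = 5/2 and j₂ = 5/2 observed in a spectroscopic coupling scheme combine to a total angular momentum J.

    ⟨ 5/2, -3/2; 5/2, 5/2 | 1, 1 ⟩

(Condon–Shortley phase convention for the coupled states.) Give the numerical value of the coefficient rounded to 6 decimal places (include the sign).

+0.377964  (= +√(1/7))

j₁+j₂−J=4  J+j₁−j₂=1  J−j₁+j₂=1  j₁+j₂+J+1=7
(j₁±m₁, j₂±m₂, J±M) = (1,4,5,0,2,0)
P² = 576/7
sum k=4..4:
  [4] +1/24 = 1/24
S = 1/24
C² = P²·S² = 1/7 ; C = +0.377964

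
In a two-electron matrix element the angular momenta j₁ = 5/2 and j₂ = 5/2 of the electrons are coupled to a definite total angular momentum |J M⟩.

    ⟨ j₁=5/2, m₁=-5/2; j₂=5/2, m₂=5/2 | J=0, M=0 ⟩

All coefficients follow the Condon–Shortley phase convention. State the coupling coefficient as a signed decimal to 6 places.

−√(1/6) = -0.408248

j₁+j₂−J=5  J+j₁−j₂=0  J−j₁+j₂=0  j₁+j₂+J+1=6
(j₁±m₁, j₂±m₂, J±M) = (0,5,5,0,0,0)
P² = 2400
sum k=5..5:
  [5] −1/120 = -1/120
S = -1/120
C² = P²·S² = 1/6 ; C = -0.408248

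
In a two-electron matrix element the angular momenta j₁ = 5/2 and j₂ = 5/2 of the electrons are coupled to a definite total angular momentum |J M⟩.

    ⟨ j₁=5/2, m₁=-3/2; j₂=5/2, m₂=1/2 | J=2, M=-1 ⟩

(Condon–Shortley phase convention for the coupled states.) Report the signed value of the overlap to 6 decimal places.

+0.377964

j₁+j₂−J=3  J+j₁−j₂=2  J−j₁+j₂=2  j₁+j₂+J+1=8
(j₁±m₁, j₂±m₂, J±M) = (1,4,3,2,1,3)
P² = 36/7
sum k=2..3:
  [2] +1/4 = 1/4
  [3] −1/12 = -1/12
S = 1/6
C² = P²·S² = 1/7 ; C = +0.377964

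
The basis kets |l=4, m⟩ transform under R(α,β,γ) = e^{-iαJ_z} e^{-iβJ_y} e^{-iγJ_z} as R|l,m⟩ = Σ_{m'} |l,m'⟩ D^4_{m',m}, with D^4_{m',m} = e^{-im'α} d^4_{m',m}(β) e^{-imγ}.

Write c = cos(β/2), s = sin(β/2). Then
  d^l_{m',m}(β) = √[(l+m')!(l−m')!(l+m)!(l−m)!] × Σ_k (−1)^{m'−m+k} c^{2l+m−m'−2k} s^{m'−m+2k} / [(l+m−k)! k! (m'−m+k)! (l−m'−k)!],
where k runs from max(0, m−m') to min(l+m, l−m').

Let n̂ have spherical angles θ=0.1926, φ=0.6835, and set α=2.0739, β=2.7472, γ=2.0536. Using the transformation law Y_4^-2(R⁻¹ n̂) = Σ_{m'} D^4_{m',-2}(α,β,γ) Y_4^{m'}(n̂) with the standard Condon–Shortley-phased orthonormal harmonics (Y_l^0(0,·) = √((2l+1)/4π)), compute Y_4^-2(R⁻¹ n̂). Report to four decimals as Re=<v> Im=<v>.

Need the full column D^4_{m',-2} for m'=−4..4 at α=2.0739, β=2.7472, γ=2.0536.
cos(β/2)=0.195921, sin(β/2)=0.980620
d^4_{-4,-2}: single k=2 term ⇒ +0.000288;  D = +0.000284-0.000047i
d^4_{-3,-2}: k∈[1..2] ⇒ +0.000041 -0.003056 = -0.003015;  D = +0.001864+0.002369i
d^4_{-2,-2}: k∈[0..2] ⇒ +0.000002 -0.000653 +0.020437 = +0.019786;  D = -0.007724+0.018217i
d^4_{-1,-2}: k∈[0..2] ⇒ -0.000046 +0.005774 -0.096441 = -0.090712;  D = -0.090240+0.009244i
d^4_{0,-2}: k∈[0..2] ⇒ +0.000516 -0.034468 +0.323807 = +0.289855;  D = -0.164904-0.238375i
d^4_{1,-2}: k∈[0..2] ⇒ -0.003850 +0.144661 -0.724805 = -0.583994;  D = +0.260572-0.522638i
d^4_{2,-2}: k∈[0..2] ⇒ +0.020437 -0.409587 +0.855077 = +0.465927;  D = +0.465543-0.018911i
d^4_{3,-2}: k∈[0..1] ⇒ -0.076547 +0.639218 = +0.562671;  D = -0.291075-0.481533i
d^4_{4,-2}: single k=0 term ⇒ +0.180611;  D = -0.090366+0.156378i
Y_4^{m'}(θ=0.1926,φ=0.6835) and Σ D·Y over m':
  (+0.0003-0.0000i)·(-0.0005-0.0002i)  (+0.0019+0.0024i)·(-0.0040-0.0076i)  (-0.0077+0.0182i)·(+0.0142-0.0689i)  (-0.0902+0.0092i)·(+0.2580-0.2101i)  (-0.1649-0.2384i)·(+0.6962+0.0000i)  (+0.2606-0.5226i)·(-0.2580-0.2101i)  (+0.4655-0.0189i)·(+0.0142+0.0689i)  (-0.2911-0.4815i)·(+0.0040-0.0076i)  (-0.0904+0.1564i)·(-0.0005+0.0002i)
Y_4^-2(R⁻¹ n̂) = -0.308920-0.031739i

Re=-0.3089 Im=-0.0317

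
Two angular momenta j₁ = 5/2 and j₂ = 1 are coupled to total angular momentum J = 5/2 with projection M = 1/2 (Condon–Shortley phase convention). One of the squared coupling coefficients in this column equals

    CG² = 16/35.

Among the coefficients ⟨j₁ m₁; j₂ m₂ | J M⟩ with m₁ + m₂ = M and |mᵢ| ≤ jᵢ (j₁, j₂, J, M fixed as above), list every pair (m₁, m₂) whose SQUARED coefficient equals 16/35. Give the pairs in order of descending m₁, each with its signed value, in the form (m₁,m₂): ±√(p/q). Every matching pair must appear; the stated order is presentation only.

(3/2,-1): +√(16/35)

Admissible pairs with m₁+m₂ = M = 1/2: (-1/2,1), (1/2,0), (3/2,-1)
  (m₁,m₂)=(3/2,-1): CG² = 16/35, CG = +√(16/35)   ← matches the target
  (m₁,m₂)=(1/2,0): CG² = 1/35, CG = +√(1/35)
  (m₁,m₂)=(-1/2,1): CG² = 18/35, CG = −√(18/35)
Pairs with CG² = 16/35: (3/2,-1): +√(16/35)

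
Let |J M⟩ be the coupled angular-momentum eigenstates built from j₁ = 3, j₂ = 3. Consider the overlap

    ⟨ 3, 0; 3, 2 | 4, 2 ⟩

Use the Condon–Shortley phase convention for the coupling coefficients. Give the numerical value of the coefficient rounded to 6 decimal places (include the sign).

+√(3/154) = +0.139573

√[9·2!4!4!/11! · 3!3!5!1!6!2!] = √(124416/77)
  +(−1)^1/∏(1,1,2,4,2,0)! = -1/96  (running -1/96)
  +(−1)^2/∏(2,0,1,3,3,1)! = 1/72  (running 1/288)
⟨..|..⟩ = √(124416/77)·(1/288) = +0.139573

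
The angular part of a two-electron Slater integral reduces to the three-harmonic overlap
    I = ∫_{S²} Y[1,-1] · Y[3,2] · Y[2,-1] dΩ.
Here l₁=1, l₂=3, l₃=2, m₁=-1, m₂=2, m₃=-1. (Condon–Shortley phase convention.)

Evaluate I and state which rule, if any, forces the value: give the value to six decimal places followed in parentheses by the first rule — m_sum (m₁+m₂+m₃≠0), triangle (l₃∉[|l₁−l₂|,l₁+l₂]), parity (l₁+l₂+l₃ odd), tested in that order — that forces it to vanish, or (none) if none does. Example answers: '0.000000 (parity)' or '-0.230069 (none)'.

0.261169 (none)

Rules hold: Σm=0, L=6 even, 2≤2≤4.
N = 3·7·5 = 105
Δ = 2!·0!·4!/7! = 1/105
Racah Σ t=1..1: t=1:−1/4 = -1/4
⇒ 3j(1 3 2; 0 0 0)² = 3/35, sgn -1
Racah Σ t=2..2: t=2:+1/12 = 1/12
⇒ 3j(1 3 2; -1 2 -1)² = 2/21, sgn -1
4πI² = N·(3j₀)²·(3jₘ)² = 6/7
I = +1·√(0.857143/4π) = 0.26116903
No selection rule forces the value: the integral is nonzero (none).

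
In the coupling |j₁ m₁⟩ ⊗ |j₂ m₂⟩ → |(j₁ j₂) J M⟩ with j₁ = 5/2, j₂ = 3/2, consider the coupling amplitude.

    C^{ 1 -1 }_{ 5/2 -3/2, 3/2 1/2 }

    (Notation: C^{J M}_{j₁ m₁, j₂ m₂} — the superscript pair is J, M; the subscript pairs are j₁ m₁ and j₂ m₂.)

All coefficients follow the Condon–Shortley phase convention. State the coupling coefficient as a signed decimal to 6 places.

+√(3/10) = +0.547723

j₁+j₂−J=3  J+j₁−j₂=2  J−j₁+j₂=0  j₁+j₂+J+1=6
(j₁±m₁, j₂±m₂, J±M) = (1,4,2,1,0,2)
P² = 24/5
sum k=2..2:
  [2] +1/4 = 1/4
S = 1/4
C² = P²·S² = 3/10 ; C = +0.547723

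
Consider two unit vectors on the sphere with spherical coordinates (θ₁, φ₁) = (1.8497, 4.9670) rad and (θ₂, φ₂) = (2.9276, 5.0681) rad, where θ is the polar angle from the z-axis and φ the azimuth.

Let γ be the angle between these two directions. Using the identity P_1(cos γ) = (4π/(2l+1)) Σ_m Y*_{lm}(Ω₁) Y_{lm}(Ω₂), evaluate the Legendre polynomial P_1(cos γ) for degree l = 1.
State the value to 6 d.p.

0.472137

Expand P_1 via completeness: Σ_{m} conj(Y_{1,m}) at Ω₁ times Y_{1,m} at Ω₂ —
  m=-1: (+0.083657-0.321436i) × (+0.025552+0.068777i) = +0.024245-0.002460i  (running Σ = +0.024245-0.002460i)
  m=0: (-0.134513-0.000000i) × (-0.477458+0.000000i) = +0.064224+0.000000i  (running Σ = +0.088469-0.002460i)
  m=1: (-0.083657-0.321436i) × (-0.025552+0.068777i) = +0.024245+0.002460i  (running Σ = +0.112714+0.000000i)
Σ over m = +0.112714+0.000000i; ×(4π/3) → +0.472137+0.000000i. Real part: 0.472137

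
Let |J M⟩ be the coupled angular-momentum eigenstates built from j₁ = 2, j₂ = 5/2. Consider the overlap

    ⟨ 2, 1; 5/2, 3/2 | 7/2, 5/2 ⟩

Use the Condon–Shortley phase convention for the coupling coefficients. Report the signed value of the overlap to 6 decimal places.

-0.125988  (= −√(1/63))

√[8·1!3!4!/9! · 3!1!4!1!6!1!] = √(2304/7)
  +(−1)^0/∏(0,1,1,4,2,0)! = 1/48  (running 1/48)
  +(−1)^1/∏(1,0,0,3,3,1)! = -1/36  (running -1/144)
⟨..|..⟩ = √(2304/7)·(-1/144) = -0.125988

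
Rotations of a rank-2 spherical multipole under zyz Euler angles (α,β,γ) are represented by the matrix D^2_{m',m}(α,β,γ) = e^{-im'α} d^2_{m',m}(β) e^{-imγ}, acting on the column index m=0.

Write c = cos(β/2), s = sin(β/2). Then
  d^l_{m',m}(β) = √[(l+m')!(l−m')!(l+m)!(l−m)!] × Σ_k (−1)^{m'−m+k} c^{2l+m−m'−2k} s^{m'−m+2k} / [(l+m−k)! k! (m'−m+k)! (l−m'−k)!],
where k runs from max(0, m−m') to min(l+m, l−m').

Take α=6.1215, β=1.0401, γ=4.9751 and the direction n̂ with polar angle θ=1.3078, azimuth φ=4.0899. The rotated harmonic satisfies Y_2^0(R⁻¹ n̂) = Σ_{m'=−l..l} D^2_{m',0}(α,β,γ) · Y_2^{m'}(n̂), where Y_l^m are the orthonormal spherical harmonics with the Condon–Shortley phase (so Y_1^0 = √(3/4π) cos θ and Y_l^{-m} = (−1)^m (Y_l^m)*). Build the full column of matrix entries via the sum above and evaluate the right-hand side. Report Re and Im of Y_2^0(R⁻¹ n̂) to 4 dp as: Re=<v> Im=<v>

Need the full column D^2_{m',0} for m'=−2..2 at α=6.1215, β=1.0401, γ=4.9751.
cos(β/2)=0.867794, sin(β/2)=0.496924
d^2_{-2,0}: single k=2 term ⇒ +0.455500;  D = +0.431891-0.144742i
d^2_{-1,0}: k∈[1..2] ⇒ +0.795455 -0.260832 = +0.534623;  D = +0.527650-0.086065i
d^2_{0,0}: k∈[0..2] ⇒ +0.567110 -0.743828 +0.060976 = -0.115743;  D = -0.115743+0.000000i
d^2_{1,0}: k∈[0..1] ⇒ -0.795455 +0.260832 = -0.534623;  D = -0.527650-0.086065i
d^2_{2,0}: single k=0 term ⇒ +0.455500;  D = +0.431891+0.144742i
Y_2^{m'}(θ=1.3078,φ=4.0899) and Σ D·Y over m':
  (+0.4319-0.1447i)·(-0.1153-0.3412i)  (+0.5276-0.0861i)·(-0.1131+0.1576i)  (-0.1157+0.0000i)·(-0.2514+0.0000i)  (-0.5276-0.0861i)·(+0.1131+0.1576i)  (+0.4319+0.1447i)·(-0.1153+0.3412i)
Y_2^0(R⁻¹ n̂) = -0.261464+0.000000i

Re=-0.2615 Im=0.0000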